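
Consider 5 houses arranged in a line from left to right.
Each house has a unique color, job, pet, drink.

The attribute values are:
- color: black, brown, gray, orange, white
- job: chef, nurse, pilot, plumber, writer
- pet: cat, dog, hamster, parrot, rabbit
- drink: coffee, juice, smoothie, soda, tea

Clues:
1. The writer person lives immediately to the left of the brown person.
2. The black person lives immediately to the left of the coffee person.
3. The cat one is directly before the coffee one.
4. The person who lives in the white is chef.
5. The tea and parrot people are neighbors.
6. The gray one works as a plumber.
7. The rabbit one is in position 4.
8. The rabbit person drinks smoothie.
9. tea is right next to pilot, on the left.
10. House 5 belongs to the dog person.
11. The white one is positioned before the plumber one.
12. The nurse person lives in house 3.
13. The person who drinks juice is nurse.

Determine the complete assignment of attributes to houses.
Solution:

House | Color | Job | Pet | Drink
---------------------------------
  1   | black | writer | cat | tea
  2   | brown | pilot | parrot | coffee
  3   | orange | nurse | hamster | juice
  4   | white | chef | rabbit | smoothie
  5   | gray | plumber | dog | soda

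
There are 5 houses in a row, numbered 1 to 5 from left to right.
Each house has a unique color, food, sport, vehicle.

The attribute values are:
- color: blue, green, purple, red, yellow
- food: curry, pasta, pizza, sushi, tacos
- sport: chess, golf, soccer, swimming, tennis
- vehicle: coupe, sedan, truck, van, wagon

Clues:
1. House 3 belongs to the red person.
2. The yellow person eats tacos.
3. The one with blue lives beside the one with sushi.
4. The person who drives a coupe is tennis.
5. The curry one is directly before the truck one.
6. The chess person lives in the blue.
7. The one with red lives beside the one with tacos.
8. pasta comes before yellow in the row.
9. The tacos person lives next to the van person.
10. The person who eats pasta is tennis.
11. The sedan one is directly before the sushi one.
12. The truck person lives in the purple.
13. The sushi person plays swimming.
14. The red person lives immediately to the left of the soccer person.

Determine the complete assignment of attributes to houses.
Solution:

House | Color | Food | Sport | Vehicle
--------------------------------------
  1   | blue | curry | chess | sedan
  2   | purple | sushi | swimming | truck
  3   | red | pasta | tennis | coupe
  4   | yellow | tacos | soccer | wagon
  5   | green | pizza | golf | van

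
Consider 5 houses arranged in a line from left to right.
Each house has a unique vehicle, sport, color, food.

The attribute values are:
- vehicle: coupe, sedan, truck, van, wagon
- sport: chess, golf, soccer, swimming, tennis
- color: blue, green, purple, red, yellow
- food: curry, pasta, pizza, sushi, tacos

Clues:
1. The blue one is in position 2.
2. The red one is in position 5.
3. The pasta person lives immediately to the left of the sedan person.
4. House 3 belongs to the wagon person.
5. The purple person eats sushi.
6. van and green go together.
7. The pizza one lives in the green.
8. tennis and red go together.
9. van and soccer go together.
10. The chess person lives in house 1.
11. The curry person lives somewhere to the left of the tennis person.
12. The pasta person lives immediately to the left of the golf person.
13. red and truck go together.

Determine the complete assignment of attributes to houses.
Solution:

House | Vehicle | Sport | Color | Food
--------------------------------------
  1   | coupe | chess | yellow | pasta
  2   | sedan | golf | blue | curry
  3   | wagon | swimming | purple | sushi
  4   | van | soccer | green | pizza
  5   | truck | tennis | red | tacos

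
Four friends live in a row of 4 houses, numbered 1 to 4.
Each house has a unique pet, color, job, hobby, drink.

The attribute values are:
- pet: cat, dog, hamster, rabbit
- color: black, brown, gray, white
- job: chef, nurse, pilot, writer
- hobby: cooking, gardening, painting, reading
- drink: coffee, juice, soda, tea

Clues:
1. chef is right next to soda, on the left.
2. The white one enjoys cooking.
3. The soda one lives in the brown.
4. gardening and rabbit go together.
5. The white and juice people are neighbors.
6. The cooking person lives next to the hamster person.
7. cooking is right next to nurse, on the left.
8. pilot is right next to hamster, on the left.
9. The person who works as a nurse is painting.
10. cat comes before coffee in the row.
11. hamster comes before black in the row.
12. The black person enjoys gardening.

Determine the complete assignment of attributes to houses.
Solution:

House | Pet | Color | Job | Hobby | Drink
-----------------------------------------
  1   | cat | white | pilot | cooking | tea
  2   | hamster | gray | nurse | painting | juice
  3   | rabbit | black | chef | gardening | coffee
  4   | dog | brown | writer | reading | soda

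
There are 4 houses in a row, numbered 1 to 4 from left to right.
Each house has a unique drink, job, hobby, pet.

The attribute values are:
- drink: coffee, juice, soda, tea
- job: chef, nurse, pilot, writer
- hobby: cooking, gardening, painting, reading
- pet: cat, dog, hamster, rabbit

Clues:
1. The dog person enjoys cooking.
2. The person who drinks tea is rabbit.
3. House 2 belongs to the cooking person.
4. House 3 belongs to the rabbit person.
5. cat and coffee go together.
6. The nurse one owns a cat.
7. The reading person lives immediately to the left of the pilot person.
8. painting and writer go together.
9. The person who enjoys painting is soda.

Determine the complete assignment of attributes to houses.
Solution:

House | Drink | Job | Hobby | Pet
---------------------------------
  1   | coffee | nurse | reading | cat
  2   | juice | pilot | cooking | dog
  3   | tea | chef | gardening | rabbit
  4   | soda | writer | painting | hamster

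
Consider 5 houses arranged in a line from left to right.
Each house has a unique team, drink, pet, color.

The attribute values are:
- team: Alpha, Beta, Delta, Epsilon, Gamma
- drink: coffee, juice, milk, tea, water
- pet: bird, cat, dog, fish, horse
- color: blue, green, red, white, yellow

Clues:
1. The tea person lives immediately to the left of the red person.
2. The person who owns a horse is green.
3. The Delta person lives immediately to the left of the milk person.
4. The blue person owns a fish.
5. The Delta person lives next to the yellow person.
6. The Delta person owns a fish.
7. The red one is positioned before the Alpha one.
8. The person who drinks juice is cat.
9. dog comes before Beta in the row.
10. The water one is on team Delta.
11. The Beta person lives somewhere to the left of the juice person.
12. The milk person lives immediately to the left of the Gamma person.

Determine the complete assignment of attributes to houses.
Solution:

House | Team | Drink | Pet | Color
----------------------------------
  1   | Delta | water | fish | blue
  2   | Epsilon | milk | dog | yellow
  3   | Gamma | tea | horse | green
  4   | Beta | coffee | bird | red
  5   | Alpha | juice | cat | white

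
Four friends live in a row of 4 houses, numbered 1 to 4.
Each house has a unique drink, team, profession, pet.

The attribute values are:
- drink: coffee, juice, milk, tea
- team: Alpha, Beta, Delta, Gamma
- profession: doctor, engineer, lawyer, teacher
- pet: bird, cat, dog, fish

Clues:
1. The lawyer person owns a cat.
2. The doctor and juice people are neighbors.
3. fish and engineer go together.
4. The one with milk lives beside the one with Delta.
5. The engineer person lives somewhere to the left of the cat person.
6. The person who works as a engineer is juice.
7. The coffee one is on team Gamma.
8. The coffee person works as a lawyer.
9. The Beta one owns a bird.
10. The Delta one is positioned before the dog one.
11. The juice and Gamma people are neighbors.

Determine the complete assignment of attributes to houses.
Solution:

House | Drink | Team | Profession | Pet
---------------------------------------
  1   | milk | Beta | doctor | bird
  2   | juice | Delta | engineer | fish
  3   | coffee | Gamma | lawyer | cat
  4   | tea | Alpha | teacher | dog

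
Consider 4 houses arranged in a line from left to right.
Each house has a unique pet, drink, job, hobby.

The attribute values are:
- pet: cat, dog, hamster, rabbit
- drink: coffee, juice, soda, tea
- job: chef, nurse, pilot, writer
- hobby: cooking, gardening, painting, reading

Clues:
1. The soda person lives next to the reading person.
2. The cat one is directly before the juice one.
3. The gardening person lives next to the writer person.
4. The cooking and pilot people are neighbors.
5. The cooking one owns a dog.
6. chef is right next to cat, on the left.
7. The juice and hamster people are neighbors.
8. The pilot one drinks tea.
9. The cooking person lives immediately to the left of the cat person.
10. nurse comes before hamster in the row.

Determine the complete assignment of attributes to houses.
Solution:

House | Pet | Drink | Job | Hobby
---------------------------------
  1   | dog | soda | chef | cooking
  2   | cat | tea | pilot | reading
  3   | rabbit | juice | nurse | gardening
  4   | hamster | coffee | writer | painting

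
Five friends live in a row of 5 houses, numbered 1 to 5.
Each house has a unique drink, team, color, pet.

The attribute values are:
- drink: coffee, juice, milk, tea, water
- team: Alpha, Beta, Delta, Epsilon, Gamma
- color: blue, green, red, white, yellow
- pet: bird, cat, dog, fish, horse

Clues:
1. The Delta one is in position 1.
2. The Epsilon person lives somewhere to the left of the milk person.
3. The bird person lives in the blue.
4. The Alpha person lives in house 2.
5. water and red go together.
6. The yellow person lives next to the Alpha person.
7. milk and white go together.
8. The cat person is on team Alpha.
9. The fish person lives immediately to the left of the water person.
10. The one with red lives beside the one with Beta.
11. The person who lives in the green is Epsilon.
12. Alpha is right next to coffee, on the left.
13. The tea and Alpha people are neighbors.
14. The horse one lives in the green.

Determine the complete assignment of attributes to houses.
Solution:

House | Drink | Team | Color | Pet
----------------------------------
  1   | tea | Delta | yellow | fish
  2   | water | Alpha | red | cat
  3   | coffee | Beta | blue | bird
  4   | juice | Epsilon | green | horse
  5   | milk | Gamma | white | dog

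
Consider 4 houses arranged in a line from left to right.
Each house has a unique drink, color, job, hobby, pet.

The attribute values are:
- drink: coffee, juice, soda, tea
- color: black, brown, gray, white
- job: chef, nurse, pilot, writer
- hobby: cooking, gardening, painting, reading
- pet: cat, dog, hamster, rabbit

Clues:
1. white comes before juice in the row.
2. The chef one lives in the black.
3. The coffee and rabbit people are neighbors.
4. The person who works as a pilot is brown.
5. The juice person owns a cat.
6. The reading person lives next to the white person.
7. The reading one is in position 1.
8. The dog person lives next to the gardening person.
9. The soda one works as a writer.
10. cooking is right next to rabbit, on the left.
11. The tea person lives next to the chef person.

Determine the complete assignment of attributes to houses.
Solution:

House | Drink | Color | Job | Hobby | Pet
-----------------------------------------
  1   | soda | gray | writer | reading | hamster
  2   | coffee | white | nurse | cooking | dog
  3   | tea | brown | pilot | gardening | rabbit
  4   | juice | black | chef | painting | cat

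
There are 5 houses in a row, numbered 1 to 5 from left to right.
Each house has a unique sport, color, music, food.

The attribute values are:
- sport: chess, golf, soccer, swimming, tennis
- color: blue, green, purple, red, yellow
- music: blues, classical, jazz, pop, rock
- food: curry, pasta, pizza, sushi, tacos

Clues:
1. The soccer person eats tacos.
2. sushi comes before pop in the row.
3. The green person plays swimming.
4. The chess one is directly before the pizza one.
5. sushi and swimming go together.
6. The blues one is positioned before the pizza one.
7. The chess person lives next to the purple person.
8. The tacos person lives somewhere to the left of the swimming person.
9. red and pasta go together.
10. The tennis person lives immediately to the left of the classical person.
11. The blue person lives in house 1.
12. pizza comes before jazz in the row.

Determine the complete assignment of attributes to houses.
Solution:

House | Sport | Color | Music | Food
------------------------------------
  1   | chess | blue | blues | curry
  2   | tennis | purple | rock | pizza
  3   | soccer | yellow | classical | tacos
  4   | swimming | green | jazz | sushi
  5   | golf | red | pop | pasta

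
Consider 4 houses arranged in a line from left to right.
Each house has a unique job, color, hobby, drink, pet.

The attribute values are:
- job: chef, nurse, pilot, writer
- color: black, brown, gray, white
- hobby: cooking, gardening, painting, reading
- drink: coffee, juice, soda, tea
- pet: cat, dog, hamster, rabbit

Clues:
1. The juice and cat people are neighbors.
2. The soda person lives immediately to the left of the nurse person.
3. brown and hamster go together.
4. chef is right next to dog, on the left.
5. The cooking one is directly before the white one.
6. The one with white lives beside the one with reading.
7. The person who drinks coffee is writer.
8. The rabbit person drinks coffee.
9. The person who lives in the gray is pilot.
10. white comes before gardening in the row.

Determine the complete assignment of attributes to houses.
Solution:

House | Job | Color | Hobby | Drink | Pet
-----------------------------------------
  1   | chef | brown | cooking | soda | hamster
  2   | nurse | white | painting | juice | dog
  3   | pilot | gray | reading | tea | cat
  4   | writer | black | gardening | coffee | rabbit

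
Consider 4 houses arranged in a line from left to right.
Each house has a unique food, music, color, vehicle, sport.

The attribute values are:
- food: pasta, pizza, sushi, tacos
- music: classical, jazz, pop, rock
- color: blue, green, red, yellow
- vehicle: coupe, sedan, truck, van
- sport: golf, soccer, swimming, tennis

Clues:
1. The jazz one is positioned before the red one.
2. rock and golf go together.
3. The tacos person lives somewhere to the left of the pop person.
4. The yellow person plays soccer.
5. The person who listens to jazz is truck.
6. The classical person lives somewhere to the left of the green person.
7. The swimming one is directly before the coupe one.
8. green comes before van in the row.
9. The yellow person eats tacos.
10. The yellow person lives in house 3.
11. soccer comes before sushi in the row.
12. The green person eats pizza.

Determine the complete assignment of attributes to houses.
Solution:

House | Food | Music | Color | Vehicle | Sport
----------------------------------------------
  1   | pasta | classical | blue | sedan | swimming
  2   | pizza | rock | green | coupe | golf
  3   | tacos | jazz | yellow | truck | soccer
  4   | sushi | pop | red | van | tennis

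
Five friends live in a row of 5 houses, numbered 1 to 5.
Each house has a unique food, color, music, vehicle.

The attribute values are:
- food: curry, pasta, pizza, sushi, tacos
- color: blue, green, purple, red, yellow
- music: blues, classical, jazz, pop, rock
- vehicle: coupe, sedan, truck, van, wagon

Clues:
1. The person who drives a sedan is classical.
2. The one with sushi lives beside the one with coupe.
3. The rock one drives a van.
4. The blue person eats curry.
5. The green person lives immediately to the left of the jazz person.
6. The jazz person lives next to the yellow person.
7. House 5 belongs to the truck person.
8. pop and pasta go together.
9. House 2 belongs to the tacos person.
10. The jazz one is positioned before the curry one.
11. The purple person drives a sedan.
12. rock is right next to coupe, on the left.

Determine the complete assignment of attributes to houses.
Solution:

House | Food | Color | Music | Vehicle
--------------------------------------
  1   | sushi | green | rock | van
  2   | tacos | red | jazz | coupe
  3   | pasta | yellow | pop | wagon
  4   | pizza | purple | classical | sedan
  5   | curry | blue | blues | truck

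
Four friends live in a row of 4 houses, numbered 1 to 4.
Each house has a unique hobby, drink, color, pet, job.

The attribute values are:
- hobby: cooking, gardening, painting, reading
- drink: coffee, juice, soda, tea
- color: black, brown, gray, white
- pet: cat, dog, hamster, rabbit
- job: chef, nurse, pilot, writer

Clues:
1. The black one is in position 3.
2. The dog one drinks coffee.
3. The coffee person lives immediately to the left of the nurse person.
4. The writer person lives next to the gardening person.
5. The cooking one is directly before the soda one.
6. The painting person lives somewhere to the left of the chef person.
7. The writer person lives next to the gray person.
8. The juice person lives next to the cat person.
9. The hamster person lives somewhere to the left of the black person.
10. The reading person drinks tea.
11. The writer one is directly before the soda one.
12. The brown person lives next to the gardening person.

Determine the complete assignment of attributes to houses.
Solution:

House | Hobby | Drink | Color | Pet | Job
-----------------------------------------
  1   | cooking | coffee | brown | dog | writer
  2   | gardening | soda | gray | hamster | nurse
  3   | painting | juice | black | rabbit | pilot
  4   | reading | tea | white | cat | chef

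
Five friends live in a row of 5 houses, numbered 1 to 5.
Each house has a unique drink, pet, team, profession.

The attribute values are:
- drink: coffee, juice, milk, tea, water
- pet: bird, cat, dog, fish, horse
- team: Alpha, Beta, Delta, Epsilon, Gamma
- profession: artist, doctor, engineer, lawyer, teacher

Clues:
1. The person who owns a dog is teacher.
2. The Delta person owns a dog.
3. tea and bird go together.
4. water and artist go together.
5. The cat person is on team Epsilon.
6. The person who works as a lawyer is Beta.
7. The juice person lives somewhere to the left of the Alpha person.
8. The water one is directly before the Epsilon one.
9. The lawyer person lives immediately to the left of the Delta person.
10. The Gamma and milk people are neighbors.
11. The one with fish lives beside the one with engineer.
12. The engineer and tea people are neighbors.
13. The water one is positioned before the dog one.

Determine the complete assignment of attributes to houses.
Solution:

House | Drink | Pet | Team | Profession
---------------------------------------
  1   | water | fish | Gamma | artist
  2   | milk | cat | Epsilon | engineer
  3   | tea | bird | Beta | lawyer
  4   | juice | dog | Delta | teacher
  5   | coffee | horse | Alpha | doctor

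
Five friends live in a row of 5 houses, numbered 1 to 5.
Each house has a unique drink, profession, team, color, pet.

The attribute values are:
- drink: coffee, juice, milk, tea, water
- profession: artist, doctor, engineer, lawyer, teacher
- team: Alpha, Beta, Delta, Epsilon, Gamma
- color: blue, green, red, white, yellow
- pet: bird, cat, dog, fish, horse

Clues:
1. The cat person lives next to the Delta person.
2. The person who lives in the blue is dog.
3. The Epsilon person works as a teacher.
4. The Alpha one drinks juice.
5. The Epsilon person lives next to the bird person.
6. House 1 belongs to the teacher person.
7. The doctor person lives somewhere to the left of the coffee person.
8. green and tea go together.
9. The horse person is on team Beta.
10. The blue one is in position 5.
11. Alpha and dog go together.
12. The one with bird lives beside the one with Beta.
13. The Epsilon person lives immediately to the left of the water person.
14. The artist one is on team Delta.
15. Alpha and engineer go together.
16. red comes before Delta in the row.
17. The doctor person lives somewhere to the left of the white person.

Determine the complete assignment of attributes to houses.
Solution:

House | Drink | Profession | Team | Color | Pet
-----------------------------------------------
  1   | milk | teacher | Epsilon | red | cat
  2   | water | artist | Delta | yellow | bird
  3   | tea | doctor | Beta | green | horse
  4   | coffee | lawyer | Gamma | white | fish
  5   | juice | engineer | Alpha | blue | dog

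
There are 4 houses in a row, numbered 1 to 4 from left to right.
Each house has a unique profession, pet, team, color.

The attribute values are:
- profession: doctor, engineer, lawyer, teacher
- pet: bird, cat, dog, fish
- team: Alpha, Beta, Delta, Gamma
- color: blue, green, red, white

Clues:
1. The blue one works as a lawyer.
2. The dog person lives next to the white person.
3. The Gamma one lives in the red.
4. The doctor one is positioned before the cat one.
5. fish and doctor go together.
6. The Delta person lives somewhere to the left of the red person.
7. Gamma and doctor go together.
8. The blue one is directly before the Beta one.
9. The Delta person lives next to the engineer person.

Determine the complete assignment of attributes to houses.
Solution:

House | Profession | Pet | Team | Color
---------------------------------------
  1   | lawyer | dog | Delta | blue
  2   | engineer | bird | Beta | white
  3   | doctor | fish | Gamma | red
  4   | teacher | cat | Alpha | green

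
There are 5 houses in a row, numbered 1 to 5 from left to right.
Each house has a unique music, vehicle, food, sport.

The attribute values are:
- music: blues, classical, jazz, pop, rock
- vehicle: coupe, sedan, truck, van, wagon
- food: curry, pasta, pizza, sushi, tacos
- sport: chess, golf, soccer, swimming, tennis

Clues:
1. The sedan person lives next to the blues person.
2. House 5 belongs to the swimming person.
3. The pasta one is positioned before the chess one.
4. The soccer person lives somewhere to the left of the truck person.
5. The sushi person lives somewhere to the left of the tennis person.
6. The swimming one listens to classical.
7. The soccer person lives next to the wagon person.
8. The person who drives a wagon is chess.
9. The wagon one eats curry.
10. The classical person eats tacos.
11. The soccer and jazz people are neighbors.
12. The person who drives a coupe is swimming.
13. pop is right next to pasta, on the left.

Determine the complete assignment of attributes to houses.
Solution:

House | Music | Vehicle | Food | Sport
--------------------------------------
  1   | pop | sedan | sushi | golf
  2   | blues | van | pasta | soccer
  3   | jazz | wagon | curry | chess
  4   | rock | truck | pizza | tennis
  5   | classical | coupe | tacos | swimming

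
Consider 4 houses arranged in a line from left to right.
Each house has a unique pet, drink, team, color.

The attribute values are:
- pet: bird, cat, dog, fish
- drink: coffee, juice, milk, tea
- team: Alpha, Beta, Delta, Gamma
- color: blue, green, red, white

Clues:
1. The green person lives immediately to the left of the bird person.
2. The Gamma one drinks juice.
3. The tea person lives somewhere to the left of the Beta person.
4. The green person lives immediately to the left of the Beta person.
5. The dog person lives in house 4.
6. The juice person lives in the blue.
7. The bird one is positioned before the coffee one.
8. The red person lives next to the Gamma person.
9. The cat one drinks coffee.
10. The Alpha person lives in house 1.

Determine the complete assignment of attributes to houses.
Solution:

House | Pet | Drink | Team | Color
----------------------------------
  1   | fish | tea | Alpha | green
  2   | bird | milk | Beta | white
  3   | cat | coffee | Delta | red
  4   | dog | juice | Gamma | blue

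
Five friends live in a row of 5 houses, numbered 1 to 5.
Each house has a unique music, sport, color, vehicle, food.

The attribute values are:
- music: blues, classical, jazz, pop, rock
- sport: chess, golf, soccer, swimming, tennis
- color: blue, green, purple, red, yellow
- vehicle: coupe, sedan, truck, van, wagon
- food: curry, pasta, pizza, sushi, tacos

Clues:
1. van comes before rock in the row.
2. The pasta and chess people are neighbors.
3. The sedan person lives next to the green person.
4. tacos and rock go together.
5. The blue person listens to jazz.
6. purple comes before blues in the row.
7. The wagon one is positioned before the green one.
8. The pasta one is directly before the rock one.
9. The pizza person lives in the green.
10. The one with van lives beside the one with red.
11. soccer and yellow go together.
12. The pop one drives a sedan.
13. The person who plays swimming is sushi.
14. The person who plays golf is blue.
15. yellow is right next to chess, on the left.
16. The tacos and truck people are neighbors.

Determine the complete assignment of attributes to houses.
Solution:

House | Music | Sport | Color | Vehicle | Food
----------------------------------------------
  1   | classical | soccer | yellow | van | pasta
  2   | rock | chess | red | wagon | tacos
  3   | jazz | golf | blue | truck | curry
  4   | pop | swimming | purple | sedan | sushi
  5   | blues | tennis | green | coupe | pizza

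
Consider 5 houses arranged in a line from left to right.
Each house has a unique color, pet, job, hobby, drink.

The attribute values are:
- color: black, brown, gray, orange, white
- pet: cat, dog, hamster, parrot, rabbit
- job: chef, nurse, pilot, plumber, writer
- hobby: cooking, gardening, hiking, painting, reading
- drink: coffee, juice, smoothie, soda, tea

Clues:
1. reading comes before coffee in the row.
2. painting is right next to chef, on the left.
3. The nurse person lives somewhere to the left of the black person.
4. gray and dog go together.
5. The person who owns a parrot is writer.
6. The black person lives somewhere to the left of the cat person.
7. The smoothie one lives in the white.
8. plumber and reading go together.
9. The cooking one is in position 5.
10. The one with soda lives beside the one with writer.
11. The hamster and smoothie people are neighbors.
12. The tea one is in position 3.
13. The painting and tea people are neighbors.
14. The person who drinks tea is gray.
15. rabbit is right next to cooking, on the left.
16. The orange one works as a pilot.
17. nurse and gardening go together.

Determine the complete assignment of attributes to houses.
Solution:

House | Color | Pet | Job | Hobby | Drink
-----------------------------------------
  1   | brown | hamster | nurse | gardening | soda
  2   | white | parrot | writer | painting | smoothie
  3   | gray | dog | chef | hiking | tea
  4   | black | rabbit | plumber | reading | juice
  5   | orange | cat | pilot | cooking | coffee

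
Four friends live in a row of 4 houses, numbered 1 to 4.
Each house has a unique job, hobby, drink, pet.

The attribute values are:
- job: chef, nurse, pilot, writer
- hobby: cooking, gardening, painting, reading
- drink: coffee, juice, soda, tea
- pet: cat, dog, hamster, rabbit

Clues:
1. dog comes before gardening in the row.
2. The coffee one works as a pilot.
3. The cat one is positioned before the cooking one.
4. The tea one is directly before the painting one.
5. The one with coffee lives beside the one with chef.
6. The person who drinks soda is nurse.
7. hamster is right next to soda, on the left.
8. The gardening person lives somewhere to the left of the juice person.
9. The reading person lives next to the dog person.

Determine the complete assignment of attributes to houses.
Solution:

House | Job | Hobby | Drink | Pet
---------------------------------
  1   | writer | reading | tea | hamster
  2   | nurse | painting | soda | dog
  3   | pilot | gardening | coffee | cat
  4   | chef | cooking | juice | rabbit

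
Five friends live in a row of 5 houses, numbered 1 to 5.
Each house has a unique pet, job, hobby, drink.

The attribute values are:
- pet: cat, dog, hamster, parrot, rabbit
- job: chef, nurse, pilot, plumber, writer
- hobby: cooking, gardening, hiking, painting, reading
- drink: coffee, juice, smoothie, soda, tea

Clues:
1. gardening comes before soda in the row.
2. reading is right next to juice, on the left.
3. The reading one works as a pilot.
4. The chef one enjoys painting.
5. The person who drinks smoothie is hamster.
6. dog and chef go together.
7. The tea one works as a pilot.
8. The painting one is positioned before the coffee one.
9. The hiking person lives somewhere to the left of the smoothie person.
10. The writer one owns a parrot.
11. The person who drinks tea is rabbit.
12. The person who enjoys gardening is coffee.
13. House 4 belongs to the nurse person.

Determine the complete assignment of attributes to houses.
Solution:

House | Pet | Job | Hobby | Drink
---------------------------------
  1   | rabbit | pilot | reading | tea
  2   | dog | chef | painting | juice
  3   | parrot | writer | gardening | coffee
  4   | cat | nurse | hiking | soda
  5   | hamster | plumber | cooking | smoothie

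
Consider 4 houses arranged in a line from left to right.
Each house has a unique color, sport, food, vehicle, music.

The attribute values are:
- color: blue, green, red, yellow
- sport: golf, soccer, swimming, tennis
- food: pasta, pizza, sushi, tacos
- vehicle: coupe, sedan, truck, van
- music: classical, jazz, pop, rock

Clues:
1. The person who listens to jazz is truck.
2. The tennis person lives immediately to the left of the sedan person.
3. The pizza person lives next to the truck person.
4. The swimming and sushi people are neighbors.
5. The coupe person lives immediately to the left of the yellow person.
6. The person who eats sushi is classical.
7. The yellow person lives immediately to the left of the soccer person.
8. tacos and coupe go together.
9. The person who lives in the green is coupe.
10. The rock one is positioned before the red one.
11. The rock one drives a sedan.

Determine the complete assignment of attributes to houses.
Solution:

House | Color | Sport | Food | Vehicle | Music
----------------------------------------------
  1   | green | swimming | tacos | coupe | pop
  2   | yellow | tennis | sushi | van | classical
  3   | blue | soccer | pizza | sedan | rock
  4   | red | golf | pasta | truck | jazz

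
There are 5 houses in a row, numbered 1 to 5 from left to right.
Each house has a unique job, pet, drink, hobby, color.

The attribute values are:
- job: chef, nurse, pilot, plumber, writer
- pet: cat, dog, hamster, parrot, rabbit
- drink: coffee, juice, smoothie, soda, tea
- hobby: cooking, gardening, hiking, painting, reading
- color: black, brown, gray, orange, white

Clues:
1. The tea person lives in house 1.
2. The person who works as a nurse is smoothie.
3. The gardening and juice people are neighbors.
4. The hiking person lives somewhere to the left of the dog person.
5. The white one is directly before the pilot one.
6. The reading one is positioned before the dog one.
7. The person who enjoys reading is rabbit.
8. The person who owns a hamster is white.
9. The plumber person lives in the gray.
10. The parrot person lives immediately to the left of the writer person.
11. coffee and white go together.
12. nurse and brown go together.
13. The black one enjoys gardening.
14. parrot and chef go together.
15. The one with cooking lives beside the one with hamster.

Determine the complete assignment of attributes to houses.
Solution:

House | Job | Pet | Drink | Hobby | Color
-----------------------------------------
  1   | chef | parrot | tea | cooking | orange
  2   | writer | hamster | coffee | hiking | white
  3   | pilot | cat | soda | gardening | black
  4   | plumber | rabbit | juice | reading | gray
  5   | nurse | dog | smoothie | painting | brown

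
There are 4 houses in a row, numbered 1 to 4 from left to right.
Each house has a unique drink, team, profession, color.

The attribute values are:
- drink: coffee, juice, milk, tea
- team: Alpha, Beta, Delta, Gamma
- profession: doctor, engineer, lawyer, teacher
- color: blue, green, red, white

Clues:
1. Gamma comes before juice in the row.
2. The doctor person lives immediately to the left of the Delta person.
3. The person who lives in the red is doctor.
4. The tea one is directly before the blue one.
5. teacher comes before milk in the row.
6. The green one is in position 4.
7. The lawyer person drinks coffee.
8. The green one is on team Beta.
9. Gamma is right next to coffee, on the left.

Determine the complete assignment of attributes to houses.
Solution:

House | Drink | Team | Profession | Color
-----------------------------------------
  1   | tea | Gamma | doctor | red
  2   | coffee | Delta | lawyer | blue
  3   | juice | Alpha | teacher | white
  4   | milk | Beta | engineer | green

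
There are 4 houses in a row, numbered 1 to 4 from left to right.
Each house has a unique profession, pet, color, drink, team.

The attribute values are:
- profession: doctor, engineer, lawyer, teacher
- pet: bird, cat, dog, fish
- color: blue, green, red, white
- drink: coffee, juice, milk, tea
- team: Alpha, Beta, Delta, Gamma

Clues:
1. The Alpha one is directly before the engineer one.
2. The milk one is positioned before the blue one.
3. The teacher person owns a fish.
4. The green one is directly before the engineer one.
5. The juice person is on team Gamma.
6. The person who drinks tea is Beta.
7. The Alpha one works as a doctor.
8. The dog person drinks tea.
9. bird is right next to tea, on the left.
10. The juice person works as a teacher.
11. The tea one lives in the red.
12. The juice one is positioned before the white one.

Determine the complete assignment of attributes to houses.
Solution:

House | Profession | Pet | Color | Drink | Team
-----------------------------------------------
  1   | doctor | bird | green | milk | Alpha
  2   | engineer | dog | red | tea | Beta
  3   | teacher | fish | blue | juice | Gamma
  4   | lawyer | cat | white | coffee | Delta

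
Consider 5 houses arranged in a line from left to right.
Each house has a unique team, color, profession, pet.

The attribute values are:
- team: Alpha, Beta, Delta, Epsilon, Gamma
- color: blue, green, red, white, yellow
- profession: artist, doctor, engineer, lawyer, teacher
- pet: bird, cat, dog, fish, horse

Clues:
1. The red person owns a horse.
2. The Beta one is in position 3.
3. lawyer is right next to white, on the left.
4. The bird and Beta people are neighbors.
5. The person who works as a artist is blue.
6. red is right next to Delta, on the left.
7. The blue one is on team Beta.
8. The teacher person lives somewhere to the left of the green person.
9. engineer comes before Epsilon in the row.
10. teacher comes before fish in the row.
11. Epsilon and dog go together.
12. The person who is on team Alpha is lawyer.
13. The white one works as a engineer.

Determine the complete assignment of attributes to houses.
Solution:

House | Team | Color | Profession | Pet
---------------------------------------
  1   | Alpha | red | lawyer | horse
  2   | Delta | white | engineer | bird
  3   | Beta | blue | artist | cat
  4   | Epsilon | yellow | teacher | dog
  5   | Gamma | green | doctor | fish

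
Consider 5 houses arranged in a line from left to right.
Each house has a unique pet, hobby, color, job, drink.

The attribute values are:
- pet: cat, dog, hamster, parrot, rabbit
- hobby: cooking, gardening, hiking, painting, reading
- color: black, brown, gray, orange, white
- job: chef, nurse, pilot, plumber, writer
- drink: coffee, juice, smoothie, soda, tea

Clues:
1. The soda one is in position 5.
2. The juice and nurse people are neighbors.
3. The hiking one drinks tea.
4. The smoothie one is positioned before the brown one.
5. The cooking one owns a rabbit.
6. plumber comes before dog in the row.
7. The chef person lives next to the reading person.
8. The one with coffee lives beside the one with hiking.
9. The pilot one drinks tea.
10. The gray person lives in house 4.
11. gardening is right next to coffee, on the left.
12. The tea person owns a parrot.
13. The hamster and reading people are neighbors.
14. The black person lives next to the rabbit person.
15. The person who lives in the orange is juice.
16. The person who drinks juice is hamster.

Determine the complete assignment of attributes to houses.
Solution:

House | Pet | Hobby | Color | Job | Drink
-----------------------------------------
  1   | hamster | gardening | orange | chef | juice
  2   | cat | reading | white | nurse | coffee
  3   | parrot | hiking | black | pilot | tea
  4   | rabbit | cooking | gray | plumber | smoothie
  5   | dog | painting | brown | writer | soda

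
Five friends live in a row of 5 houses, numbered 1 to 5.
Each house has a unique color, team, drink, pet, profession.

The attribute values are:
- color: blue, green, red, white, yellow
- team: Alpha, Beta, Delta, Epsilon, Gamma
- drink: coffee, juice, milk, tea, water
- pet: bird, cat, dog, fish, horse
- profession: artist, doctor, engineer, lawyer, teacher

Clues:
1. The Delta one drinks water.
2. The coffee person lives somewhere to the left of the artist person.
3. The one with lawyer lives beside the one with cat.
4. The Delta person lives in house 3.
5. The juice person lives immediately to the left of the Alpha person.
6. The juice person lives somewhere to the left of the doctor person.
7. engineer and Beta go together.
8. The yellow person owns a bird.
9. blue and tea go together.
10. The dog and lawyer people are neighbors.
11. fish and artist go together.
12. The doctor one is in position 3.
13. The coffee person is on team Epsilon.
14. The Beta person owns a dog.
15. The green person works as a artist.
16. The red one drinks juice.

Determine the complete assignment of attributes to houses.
Solution:

House | Color | Team | Drink | Pet | Profession
-----------------------------------------------
  1   | red | Beta | juice | dog | engineer
  2   | blue | Alpha | tea | horse | lawyer
  3   | white | Delta | water | cat | doctor
  4   | yellow | Epsilon | coffee | bird | teacher
  5   | green | Gamma | milk | fish | artist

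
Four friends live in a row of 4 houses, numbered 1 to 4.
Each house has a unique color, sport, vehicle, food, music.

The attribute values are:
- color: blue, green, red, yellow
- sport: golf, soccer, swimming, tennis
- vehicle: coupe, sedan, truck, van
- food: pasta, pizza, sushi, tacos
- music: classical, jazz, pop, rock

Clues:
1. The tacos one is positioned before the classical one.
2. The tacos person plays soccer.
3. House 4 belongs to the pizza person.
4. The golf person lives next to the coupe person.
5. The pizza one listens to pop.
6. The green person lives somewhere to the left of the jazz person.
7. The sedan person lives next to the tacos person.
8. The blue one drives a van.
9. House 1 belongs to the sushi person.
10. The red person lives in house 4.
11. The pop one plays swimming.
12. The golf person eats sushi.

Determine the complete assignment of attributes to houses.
Solution:

House | Color | Sport | Vehicle | Food | Music
----------------------------------------------
  1   | green | golf | sedan | sushi | rock
  2   | yellow | soccer | coupe | tacos | jazz
  3   | blue | tennis | van | pasta | classical
  4   | red | swimming | truck | pizza | pop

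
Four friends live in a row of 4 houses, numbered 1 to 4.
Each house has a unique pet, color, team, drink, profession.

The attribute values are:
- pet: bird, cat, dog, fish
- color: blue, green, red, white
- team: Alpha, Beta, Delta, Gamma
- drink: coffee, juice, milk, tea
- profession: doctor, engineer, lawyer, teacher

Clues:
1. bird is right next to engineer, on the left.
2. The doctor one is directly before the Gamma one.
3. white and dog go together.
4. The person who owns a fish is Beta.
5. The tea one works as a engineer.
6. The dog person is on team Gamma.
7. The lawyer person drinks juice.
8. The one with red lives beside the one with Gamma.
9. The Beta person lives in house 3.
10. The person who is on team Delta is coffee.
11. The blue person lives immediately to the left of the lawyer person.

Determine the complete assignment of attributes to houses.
Solution:

House | Pet | Color | Team | Drink | Profession
-----------------------------------------------
  1   | bird | red | Delta | coffee | doctor
  2   | dog | white | Gamma | tea | engineer
  3   | fish | blue | Beta | milk | teacher
  4   | cat | green | Alpha | juice | lawyer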